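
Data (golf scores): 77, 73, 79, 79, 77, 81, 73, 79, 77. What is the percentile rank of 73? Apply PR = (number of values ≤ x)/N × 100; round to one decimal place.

22.2

N = 9.
Strictly below 73: 0. Equal to 73: 2.
PR = 2/9 × 100 = 22.2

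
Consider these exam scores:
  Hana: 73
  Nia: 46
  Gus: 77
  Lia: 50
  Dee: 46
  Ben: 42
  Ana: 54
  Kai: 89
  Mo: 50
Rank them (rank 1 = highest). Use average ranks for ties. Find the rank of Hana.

3

Sorted (descending): 89, 77, 73, 54, 50, 50, 46, 46, 42
The 2 values of 50 occupy positions 5–6 → average rank (5+6)/2 = 5.5.
The 2 values of 46 occupy positions 7–8 → average rank (7+8)/2 = 7.5.
Hana has value 73 → rank 3.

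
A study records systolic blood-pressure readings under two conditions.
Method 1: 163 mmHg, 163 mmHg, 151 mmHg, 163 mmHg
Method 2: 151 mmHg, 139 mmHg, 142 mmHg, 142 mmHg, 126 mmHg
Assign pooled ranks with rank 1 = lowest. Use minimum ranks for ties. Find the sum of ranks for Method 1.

26

Sorted (ascending): 126, 139, 142, 142, 151, 151, 163, 163, 163
The 2 values of 142 occupy positions 3–4 → each gets rank 3.
The 2 values of 151 occupy positions 5–6 → each gets rank 5.
The 3 values of 163 occupy positions 7–9 → each gets rank 7.
Method 1 values → pooled ranks: 163→7, 163→7, 151→5, 163→7
Rank sum = 7 + 7 + 5 + 7 = 26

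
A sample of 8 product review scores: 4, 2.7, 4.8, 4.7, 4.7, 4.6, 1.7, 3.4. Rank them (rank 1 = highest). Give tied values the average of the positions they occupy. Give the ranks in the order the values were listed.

5, 7, 1, 2.5, 2.5, 4, 8, 6

Sorted (descending): 4.8, 4.7, 4.7, 4.6, 4, 3.4, 2.7, 1.7
The 2 values of 4.7 occupy positions 2–3 → average rank (2+3)/2 = 2.5.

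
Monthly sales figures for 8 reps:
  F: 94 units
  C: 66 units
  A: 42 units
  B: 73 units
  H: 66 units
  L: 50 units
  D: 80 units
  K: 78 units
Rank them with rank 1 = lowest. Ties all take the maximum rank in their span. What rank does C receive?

4

Sorted (ascending): 42, 50, 66, 66, 73, 78, 80, 94
The 2 values of 66 occupy positions 3–4 → each gets rank 4.
C has value 66 units → rank 4.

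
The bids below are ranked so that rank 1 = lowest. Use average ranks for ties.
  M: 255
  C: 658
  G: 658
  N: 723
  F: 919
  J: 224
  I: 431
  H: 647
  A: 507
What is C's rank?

6.5

Sorted (ascending): 224, 255, 431, 507, 647, 658, 658, 723, 919
The 2 values of 658 occupy positions 6–7 → average rank (6+7)/2 = 6.5.
C has value 658 → rank 6.5.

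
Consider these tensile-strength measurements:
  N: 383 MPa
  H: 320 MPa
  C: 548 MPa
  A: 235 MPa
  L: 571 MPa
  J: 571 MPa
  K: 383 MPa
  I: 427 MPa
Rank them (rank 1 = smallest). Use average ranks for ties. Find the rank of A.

1

Sorted (ascending): 235, 320, 383, 383, 427, 548, 571, 571
The 2 values of 383 occupy positions 3–4 → average rank (3+4)/2 = 3.5.
The 2 values of 571 occupy positions 7–8 → average rank (7+8)/2 = 7.5.
A has value 235 MPa → rank 1.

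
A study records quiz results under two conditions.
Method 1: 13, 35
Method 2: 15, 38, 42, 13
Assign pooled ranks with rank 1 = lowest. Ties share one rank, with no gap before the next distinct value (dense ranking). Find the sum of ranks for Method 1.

4

Sorted (ascending): 13, 13, 15, 35, 38, 42
The 2 values of 13 share dense rank 1.
Remaining distinct values take the next consecutive integers.
Method 1 values → pooled ranks: 13→1, 35→3
Rank sum = 1 + 3 = 4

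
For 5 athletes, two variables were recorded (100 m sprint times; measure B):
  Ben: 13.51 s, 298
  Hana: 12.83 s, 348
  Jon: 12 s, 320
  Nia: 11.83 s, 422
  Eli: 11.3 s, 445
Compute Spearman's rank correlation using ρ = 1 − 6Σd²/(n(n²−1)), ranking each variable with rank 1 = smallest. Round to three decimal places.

Ranks of variable 1: 5, 4, 3, 2, 1
Ranks of variable 2: 1, 3, 2, 4, 5
d = r₁ − r₂: 4, 1, 1, -2, -4
d²: 16, 1, 1, 4, 16; Σd² = 38
ρ = 1 − 6·38/(5·24) = 1 − 228/120 = -0.900

-0.900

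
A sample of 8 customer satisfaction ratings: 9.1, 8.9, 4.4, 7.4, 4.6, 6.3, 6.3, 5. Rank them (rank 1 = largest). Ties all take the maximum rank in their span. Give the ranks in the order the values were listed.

Sorted (descending): 9.1, 8.9, 7.4, 6.3, 6.3, 5, 4.6, 4.4
The 2 values of 6.3 occupy positions 4–5 → each gets rank 5.

1, 2, 8, 3, 7, 5, 5, 6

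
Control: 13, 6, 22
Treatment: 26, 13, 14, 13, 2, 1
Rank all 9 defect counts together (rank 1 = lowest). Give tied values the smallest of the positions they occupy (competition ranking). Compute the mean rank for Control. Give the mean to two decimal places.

Sorted (ascending): 1, 2, 6, 13, 13, 13, 14, 22, 26
The 3 values of 13 occupy positions 4–6 → each gets rank 4.
Control values → pooled ranks: 13→4, 6→3, 22→8
Mean rank = (4 + 3 + 8) / 3 = 5.00

5.00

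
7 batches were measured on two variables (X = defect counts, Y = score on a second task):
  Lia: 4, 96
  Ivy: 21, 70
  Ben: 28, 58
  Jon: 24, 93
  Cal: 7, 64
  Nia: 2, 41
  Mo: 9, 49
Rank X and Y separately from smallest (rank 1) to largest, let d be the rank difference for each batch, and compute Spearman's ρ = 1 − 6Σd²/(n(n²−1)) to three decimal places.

0.179

Ranks of variable 1: 2, 5, 7, 6, 3, 1, 4
Ranks of variable 2: 7, 5, 3, 6, 4, 1, 2
d = r₁ − r₂: -5, 0, 4, 0, -1, 0, 2
d²: 25, 0, 16, 0, 1, 0, 4; Σd² = 46
ρ = 1 − 6·46/(7·48) = 1 − 276/336 = 0.179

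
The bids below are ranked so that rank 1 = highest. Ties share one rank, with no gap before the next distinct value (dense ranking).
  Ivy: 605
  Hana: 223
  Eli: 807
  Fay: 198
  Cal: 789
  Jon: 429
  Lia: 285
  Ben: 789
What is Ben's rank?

2

Sorted (descending): 807, 789, 789, 605, 429, 285, 223, 198
The 2 values of 789 share dense rank 2.
Remaining distinct values take the next consecutive integers.
Ben has value 789 → rank 2.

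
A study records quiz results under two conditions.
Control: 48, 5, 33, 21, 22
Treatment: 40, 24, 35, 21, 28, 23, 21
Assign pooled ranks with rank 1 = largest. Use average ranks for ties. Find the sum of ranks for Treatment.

Sorted (descending): 48, 40, 35, 33, 28, 24, 23, 22, 21, 21, 21, 5
The 3 values of 21 occupy positions 9–11 → average rank 10.
Treatment values → pooled ranks: 40→2, 24→6, 35→3, 21→10, 28→5, 23→7, 21→10
Rank sum = 2 + 6 + 3 + 10 + 5 + 7 + 10 = 43

43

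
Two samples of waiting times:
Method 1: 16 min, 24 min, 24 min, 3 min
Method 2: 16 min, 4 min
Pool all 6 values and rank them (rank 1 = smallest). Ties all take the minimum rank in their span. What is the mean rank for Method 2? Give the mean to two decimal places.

2.50

Sorted (ascending): 3, 4, 16, 16, 24, 24
The 2 values of 16 occupy positions 3–4 → each gets rank 3.
The 2 values of 24 occupy positions 5–6 → each gets rank 5.
Method 2 values → pooled ranks: 16→3, 4→2
Mean rank = (3 + 2) / 2 = 2.50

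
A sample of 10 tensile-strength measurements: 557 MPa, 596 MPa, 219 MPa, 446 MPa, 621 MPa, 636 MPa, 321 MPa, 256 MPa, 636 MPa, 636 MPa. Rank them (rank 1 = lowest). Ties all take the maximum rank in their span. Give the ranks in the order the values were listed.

Sorted (ascending): 219, 256, 321, 446, 557, 596, 621, 636, 636, 636
The 3 values of 636 occupy positions 8–10 → each gets rank 10.

5, 6, 1, 4, 7, 10, 3, 2, 10, 10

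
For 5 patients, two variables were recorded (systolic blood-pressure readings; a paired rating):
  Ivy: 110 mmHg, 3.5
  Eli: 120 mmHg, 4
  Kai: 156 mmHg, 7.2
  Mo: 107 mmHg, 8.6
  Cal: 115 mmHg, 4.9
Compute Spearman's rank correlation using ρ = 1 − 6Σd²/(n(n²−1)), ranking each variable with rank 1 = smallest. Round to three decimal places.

Ranks of variable 1: 2, 4, 5, 1, 3
Ranks of variable 2: 1, 2, 4, 5, 3
d = r₁ − r₂: 1, 2, 1, -4, 0
d²: 1, 4, 1, 16, 0; Σd² = 22
ρ = 1 − 6·22/(5·24) = 1 − 132/120 = -0.100

-0.100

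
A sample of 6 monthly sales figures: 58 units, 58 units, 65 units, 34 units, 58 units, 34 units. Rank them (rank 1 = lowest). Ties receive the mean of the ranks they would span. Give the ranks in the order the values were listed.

Sorted (ascending): 34, 34, 58, 58, 58, 65
The 2 values of 34 occupy positions 1–2 → average rank (1+2)/2 = 1.5.
The 3 values of 58 occupy positions 3–5 → average rank 4.

4, 4, 6, 1.5, 4, 1.5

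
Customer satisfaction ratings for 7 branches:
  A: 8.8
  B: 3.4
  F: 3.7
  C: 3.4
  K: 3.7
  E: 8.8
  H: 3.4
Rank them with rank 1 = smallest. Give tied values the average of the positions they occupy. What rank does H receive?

2

Sorted (ascending): 3.4, 3.4, 3.4, 3.7, 3.7, 8.8, 8.8
The 3 values of 3.4 occupy positions 1–3 → average rank 2.
The 2 values of 3.7 occupy positions 4–5 → average rank (4+5)/2 = 4.5.
The 2 values of 8.8 occupy positions 6–7 → average rank (6+7)/2 = 6.5.
H has value 3.4 → rank 2.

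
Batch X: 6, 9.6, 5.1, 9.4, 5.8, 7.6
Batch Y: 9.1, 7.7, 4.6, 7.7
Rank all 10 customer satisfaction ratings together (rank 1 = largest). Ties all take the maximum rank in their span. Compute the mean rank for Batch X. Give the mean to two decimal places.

5.50

Sorted (descending): 9.6, 9.4, 9.1, 7.7, 7.7, 7.6, 6, 5.8, 5.1, 4.6
The 2 values of 7.7 occupy positions 4–5 → each gets rank 5.
Batch X values → pooled ranks: 6→7, 9.6→1, 5.1→9, 9.4→2, 5.8→8, 7.6→6
Mean rank = (7 + 1 + 9 + 2 + 8 + 6) / 6 = 5.50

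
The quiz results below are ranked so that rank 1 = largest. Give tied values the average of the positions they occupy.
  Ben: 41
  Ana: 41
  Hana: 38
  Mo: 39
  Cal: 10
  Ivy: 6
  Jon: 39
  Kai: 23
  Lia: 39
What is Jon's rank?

4

Sorted (descending): 41, 41, 39, 39, 39, 38, 23, 10, 6
The 2 values of 41 occupy positions 1–2 → average rank (1+2)/2 = 1.5.
The 3 values of 39 occupy positions 3–5 → average rank 4.
Jon has value 39 → rank 4.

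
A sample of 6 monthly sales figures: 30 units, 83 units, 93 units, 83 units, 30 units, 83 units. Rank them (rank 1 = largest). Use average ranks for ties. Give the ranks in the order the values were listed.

Sorted (descending): 93, 83, 83, 83, 30, 30
The 3 values of 83 occupy positions 2–4 → average rank 3.
The 2 values of 30 occupy positions 5–6 → average rank (5+6)/2 = 5.5.

5.5, 3, 1, 3, 5.5, 3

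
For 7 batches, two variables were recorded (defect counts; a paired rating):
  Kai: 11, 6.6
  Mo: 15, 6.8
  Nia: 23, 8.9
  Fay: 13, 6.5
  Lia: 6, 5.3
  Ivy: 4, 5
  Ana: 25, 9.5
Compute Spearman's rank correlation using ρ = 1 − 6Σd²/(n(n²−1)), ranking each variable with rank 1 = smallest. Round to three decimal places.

Ranks of variable 1: 3, 5, 6, 4, 2, 1, 7
Ranks of variable 2: 4, 5, 6, 3, 2, 1, 7
d = r₁ − r₂: -1, 0, 0, 1, 0, 0, 0
d²: 1, 0, 0, 1, 0, 0, 0; Σd² = 2
ρ = 1 − 6·2/(7·48) = 1 − 12/336 = 0.964

0.964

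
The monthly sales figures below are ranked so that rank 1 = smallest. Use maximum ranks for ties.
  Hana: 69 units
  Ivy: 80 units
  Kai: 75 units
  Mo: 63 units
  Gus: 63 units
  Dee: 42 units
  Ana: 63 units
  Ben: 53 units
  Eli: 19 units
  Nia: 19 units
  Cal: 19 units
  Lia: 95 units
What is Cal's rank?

Sorted (ascending): 19, 19, 19, 42, 53, 63, 63, 63, 69, 75, 80, 95
The 3 values of 19 occupy positions 1–3 → each gets rank 3.
The 3 values of 63 occupy positions 6–8 → each gets rank 8.
Cal has value 19 units → rank 3.

3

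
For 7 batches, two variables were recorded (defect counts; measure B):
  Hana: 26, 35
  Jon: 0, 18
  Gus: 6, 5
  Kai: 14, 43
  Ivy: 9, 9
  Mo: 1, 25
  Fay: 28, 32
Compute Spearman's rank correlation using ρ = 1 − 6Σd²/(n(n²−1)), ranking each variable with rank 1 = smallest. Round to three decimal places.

0.571

Ranks of variable 1: 6, 1, 3, 5, 4, 2, 7
Ranks of variable 2: 6, 3, 1, 7, 2, 4, 5
d = r₁ − r₂: 0, -2, 2, -2, 2, -2, 2
d²: 0, 4, 4, 4, 4, 4, 4; Σd² = 24
ρ = 1 − 6·24/(7·48) = 1 − 144/336 = 0.571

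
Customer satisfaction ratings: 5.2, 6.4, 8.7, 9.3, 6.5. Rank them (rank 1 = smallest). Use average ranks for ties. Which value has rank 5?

Sorted (ascending): 5.2, 6.4, 6.5, 8.7, 9.3
No ties — each value takes its position as its rank.
Rank 5 → value 9.3.

9.3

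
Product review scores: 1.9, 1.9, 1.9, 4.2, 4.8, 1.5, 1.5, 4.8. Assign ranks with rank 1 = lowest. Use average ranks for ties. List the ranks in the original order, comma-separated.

Sorted (ascending): 1.5, 1.5, 1.9, 1.9, 1.9, 4.2, 4.8, 4.8
The 2 values of 1.5 occupy positions 1–2 → average rank (1+2)/2 = 1.5.
The 3 values of 1.9 occupy positions 3–5 → average rank 4.
The 2 values of 4.8 occupy positions 7–8 → average rank (7+8)/2 = 7.5.

4, 4, 4, 6, 7.5, 1.5, 1.5, 7.5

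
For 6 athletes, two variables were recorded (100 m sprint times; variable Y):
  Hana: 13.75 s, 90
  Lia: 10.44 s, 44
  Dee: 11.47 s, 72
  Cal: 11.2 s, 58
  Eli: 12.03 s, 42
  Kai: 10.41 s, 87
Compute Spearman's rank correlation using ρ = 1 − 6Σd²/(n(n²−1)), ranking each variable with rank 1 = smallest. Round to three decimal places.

Ranks of variable 1: 6, 2, 4, 3, 5, 1
Ranks of variable 2: 6, 2, 4, 3, 1, 5
d = r₁ − r₂: 0, 0, 0, 0, 4, -4
d²: 0, 0, 0, 0, 16, 16; Σd² = 32
ρ = 1 − 6·32/(6·35) = 1 − 192/210 = 0.086

0.086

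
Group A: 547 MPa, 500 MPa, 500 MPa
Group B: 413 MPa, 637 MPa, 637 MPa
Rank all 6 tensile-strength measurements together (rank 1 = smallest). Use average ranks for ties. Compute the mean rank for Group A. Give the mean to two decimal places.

Sorted (ascending): 413, 500, 500, 547, 637, 637
The 2 values of 500 occupy positions 2–3 → average rank (2+3)/2 = 2.5.
The 2 values of 637 occupy positions 5–6 → average rank (5+6)/2 = 5.5.
Group A values → pooled ranks: 547→4, 500→2.5, 500→2.5
Mean rank = (4 + 2.5 + 2.5) / 3 = 3.00

3.00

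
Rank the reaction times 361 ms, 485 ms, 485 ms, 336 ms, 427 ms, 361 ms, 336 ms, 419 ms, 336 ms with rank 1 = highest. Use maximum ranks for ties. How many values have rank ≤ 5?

4

Sorted (descending): 485, 485, 427, 419, 361, 361, 336, 336, 336
The 2 values of 485 occupy positions 1–2 → each gets rank 2.
The 2 values of 361 occupy positions 5–6 → each gets rank 6.
The 3 values of 336 occupy positions 7–9 → each gets rank 9.
Ranks ≤ 5: {2, 2, 3, 4} → 4 values.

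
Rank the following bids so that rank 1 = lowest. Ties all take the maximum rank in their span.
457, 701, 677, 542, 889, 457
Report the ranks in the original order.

2, 5, 4, 3, 6, 2

Sorted (ascending): 457, 457, 542, 677, 701, 889
The 2 values of 457 occupy positions 1–2 → each gets rank 2.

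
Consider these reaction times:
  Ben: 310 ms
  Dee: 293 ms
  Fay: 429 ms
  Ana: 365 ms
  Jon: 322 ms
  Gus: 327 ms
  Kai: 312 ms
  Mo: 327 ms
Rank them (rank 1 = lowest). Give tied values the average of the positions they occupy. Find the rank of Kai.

Sorted (ascending): 293, 310, 312, 322, 327, 327, 365, 429
The 2 values of 327 occupy positions 5–6 → average rank (5+6)/2 = 5.5.
Kai has value 312 ms → rank 3.

3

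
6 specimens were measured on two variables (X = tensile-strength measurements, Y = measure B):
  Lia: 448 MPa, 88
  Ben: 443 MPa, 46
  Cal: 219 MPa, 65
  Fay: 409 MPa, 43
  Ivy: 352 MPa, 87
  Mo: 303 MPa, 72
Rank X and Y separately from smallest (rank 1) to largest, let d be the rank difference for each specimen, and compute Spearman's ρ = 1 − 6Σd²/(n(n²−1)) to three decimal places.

Ranks of variable 1: 6, 5, 1, 4, 3, 2
Ranks of variable 2: 6, 2, 3, 1, 5, 4
d = r₁ − r₂: 0, 3, -2, 3, -2, -2
d²: 0, 9, 4, 9, 4, 4; Σd² = 30
ρ = 1 − 6·30/(6·35) = 1 − 180/210 = 0.143

0.143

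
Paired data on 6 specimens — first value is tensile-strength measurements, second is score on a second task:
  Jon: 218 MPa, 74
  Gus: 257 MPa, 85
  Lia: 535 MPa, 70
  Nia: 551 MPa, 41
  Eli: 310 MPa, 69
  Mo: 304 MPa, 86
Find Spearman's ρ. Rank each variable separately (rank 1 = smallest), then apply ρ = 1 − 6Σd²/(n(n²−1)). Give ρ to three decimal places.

-0.714

Ranks of variable 1: 1, 2, 5, 6, 4, 3
Ranks of variable 2: 4, 5, 3, 1, 2, 6
d = r₁ − r₂: -3, -3, 2, 5, 2, -3
d²: 9, 9, 4, 25, 4, 9; Σd² = 60
ρ = 1 − 6·60/(6·35) = 1 − 360/210 = -0.714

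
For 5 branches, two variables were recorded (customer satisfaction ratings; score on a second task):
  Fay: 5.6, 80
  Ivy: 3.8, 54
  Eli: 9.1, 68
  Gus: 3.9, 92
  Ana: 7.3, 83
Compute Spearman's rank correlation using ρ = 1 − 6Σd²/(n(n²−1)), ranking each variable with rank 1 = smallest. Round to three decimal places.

Ranks of variable 1: 3, 1, 5, 2, 4
Ranks of variable 2: 3, 1, 2, 5, 4
d = r₁ − r₂: 0, 0, 3, -3, 0
d²: 0, 0, 9, 9, 0; Σd² = 18
ρ = 1 − 6·18/(5·24) = 1 − 108/120 = 0.100

0.100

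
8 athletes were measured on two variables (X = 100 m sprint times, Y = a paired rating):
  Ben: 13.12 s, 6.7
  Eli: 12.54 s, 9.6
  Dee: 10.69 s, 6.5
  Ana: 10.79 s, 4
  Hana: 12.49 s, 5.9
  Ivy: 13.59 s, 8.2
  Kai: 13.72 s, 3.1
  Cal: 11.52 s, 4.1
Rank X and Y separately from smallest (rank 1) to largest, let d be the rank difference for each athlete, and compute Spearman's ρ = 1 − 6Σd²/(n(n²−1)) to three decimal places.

0.119

Ranks of variable 1: 6, 5, 1, 2, 4, 7, 8, 3
Ranks of variable 2: 6, 8, 5, 2, 4, 7, 1, 3
d = r₁ − r₂: 0, -3, -4, 0, 0, 0, 7, 0
d²: 0, 9, 16, 0, 0, 0, 49, 0; Σd² = 74
ρ = 1 − 6·74/(8·63) = 1 − 444/504 = 0.119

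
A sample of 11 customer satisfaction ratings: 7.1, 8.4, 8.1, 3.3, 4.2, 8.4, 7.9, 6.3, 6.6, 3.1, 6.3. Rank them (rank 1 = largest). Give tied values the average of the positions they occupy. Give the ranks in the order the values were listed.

5, 1.5, 3, 10, 9, 1.5, 4, 7.5, 6, 11, 7.5

Sorted (descending): 8.4, 8.4, 8.1, 7.9, 7.1, 6.6, 6.3, 6.3, 4.2, 3.3, 3.1
The 2 values of 8.4 occupy positions 1–2 → average rank (1+2)/2 = 1.5.
The 2 values of 6.3 occupy positions 7–8 → average rank (7+8)/2 = 7.5.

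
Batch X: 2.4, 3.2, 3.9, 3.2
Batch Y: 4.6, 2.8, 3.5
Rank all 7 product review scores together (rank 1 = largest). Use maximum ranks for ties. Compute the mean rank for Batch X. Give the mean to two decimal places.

Sorted (descending): 4.6, 3.9, 3.5, 3.2, 3.2, 2.8, 2.4
The 2 values of 3.2 occupy positions 4–5 → each gets rank 5.
Batch X values → pooled ranks: 2.4→7, 3.2→5, 3.9→2, 3.2→5
Mean rank = (7 + 5 + 2 + 5) / 4 = 4.75

4.75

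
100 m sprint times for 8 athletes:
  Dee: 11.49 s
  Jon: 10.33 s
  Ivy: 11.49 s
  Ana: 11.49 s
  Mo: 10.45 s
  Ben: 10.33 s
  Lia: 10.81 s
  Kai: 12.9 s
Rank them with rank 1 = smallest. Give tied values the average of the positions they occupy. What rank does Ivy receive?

6

Sorted (ascending): 10.33, 10.33, 10.45, 10.81, 11.49, 11.49, 11.49, 12.9
The 2 values of 10.33 occupy positions 1–2 → average rank (1+2)/2 = 1.5.
The 3 values of 11.49 occupy positions 5–7 → average rank 6.
Ivy has value 11.49 s → rank 6.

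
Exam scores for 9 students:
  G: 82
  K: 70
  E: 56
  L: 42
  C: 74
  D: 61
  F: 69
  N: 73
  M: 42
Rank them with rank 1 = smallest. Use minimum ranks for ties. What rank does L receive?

1

Sorted (ascending): 42, 42, 56, 61, 69, 70, 73, 74, 82
The 2 values of 42 occupy positions 1–2 → each gets rank 1.
L has value 42 → rank 1.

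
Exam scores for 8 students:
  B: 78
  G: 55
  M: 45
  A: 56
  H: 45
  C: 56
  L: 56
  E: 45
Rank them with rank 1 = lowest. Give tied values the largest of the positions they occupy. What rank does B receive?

Sorted (ascending): 45, 45, 45, 55, 56, 56, 56, 78
The 3 values of 45 occupy positions 1–3 → each gets rank 3.
The 3 values of 56 occupy positions 5–7 → each gets rank 7.
B has value 78 → rank 8.

8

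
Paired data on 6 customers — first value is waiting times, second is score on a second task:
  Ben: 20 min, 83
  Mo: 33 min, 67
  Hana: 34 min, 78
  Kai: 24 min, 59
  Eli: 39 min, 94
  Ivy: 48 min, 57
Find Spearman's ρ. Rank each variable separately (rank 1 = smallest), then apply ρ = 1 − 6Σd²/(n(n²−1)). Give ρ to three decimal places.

Ranks of variable 1: 1, 3, 4, 2, 5, 6
Ranks of variable 2: 5, 3, 4, 2, 6, 1
d = r₁ − r₂: -4, 0, 0, 0, -1, 5
d²: 16, 0, 0, 0, 1, 25; Σd² = 42
ρ = 1 − 6·42/(6·35) = 1 − 252/210 = -0.200

-0.200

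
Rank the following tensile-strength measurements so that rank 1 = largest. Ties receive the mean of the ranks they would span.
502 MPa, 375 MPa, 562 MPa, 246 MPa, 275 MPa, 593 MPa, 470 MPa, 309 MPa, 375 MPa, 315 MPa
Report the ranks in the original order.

Sorted (descending): 593, 562, 502, 470, 375, 375, 315, 309, 275, 246
The 2 values of 375 occupy positions 5–6 → average rank (5+6)/2 = 5.5.

3, 5.5, 2, 10, 9, 1, 4, 8, 5.5, 7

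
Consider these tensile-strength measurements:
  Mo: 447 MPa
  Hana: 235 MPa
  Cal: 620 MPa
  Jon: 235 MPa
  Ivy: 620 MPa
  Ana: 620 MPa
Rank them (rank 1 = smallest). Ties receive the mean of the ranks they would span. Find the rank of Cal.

5

Sorted (ascending): 235, 235, 447, 620, 620, 620
The 2 values of 235 occupy positions 1–2 → average rank (1+2)/2 = 1.5.
The 3 values of 620 occupy positions 4–6 → average rank 5.
Cal has value 620 MPa → rank 5.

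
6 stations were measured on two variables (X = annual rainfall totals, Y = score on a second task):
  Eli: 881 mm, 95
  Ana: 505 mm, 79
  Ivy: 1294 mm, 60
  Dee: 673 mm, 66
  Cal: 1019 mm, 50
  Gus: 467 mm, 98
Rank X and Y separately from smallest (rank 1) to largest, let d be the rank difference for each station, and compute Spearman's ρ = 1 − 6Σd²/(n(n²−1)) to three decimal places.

-0.771

Ranks of variable 1: 4, 2, 6, 3, 5, 1
Ranks of variable 2: 5, 4, 2, 3, 1, 6
d = r₁ − r₂: -1, -2, 4, 0, 4, -5
d²: 1, 4, 16, 0, 16, 25; Σd² = 62
ρ = 1 − 6·62/(6·35) = 1 − 372/210 = -0.771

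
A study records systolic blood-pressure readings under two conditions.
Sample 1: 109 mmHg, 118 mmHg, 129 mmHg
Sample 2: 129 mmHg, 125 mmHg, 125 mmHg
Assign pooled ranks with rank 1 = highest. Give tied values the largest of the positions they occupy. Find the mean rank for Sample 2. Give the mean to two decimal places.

Sorted (descending): 129, 129, 125, 125, 118, 109
The 2 values of 129 occupy positions 1–2 → each gets rank 2.
The 2 values of 125 occupy positions 3–4 → each gets rank 4.
Sample 2 values → pooled ranks: 129→2, 125→4, 125→4
Mean rank = (2 + 4 + 4) / 3 = 3.33

3.33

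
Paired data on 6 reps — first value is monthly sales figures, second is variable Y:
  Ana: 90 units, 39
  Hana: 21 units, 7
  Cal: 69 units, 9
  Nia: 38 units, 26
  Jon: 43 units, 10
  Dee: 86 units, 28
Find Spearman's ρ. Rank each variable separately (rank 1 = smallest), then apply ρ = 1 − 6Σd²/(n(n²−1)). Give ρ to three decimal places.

Ranks of variable 1: 6, 1, 4, 2, 3, 5
Ranks of variable 2: 6, 1, 2, 4, 3, 5
d = r₁ − r₂: 0, 0, 2, -2, 0, 0
d²: 0, 0, 4, 4, 0, 0; Σd² = 8
ρ = 1 − 6·8/(6·35) = 1 − 48/210 = 0.771

0.771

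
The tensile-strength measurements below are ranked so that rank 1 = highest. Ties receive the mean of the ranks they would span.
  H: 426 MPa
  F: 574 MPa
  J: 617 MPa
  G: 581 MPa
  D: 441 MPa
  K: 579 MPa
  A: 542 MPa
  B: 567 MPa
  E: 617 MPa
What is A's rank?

Sorted (descending): 617, 617, 581, 579, 574, 567, 542, 441, 426
The 2 values of 617 occupy positions 1–2 → average rank (1+2)/2 = 1.5.
A has value 542 MPa → rank 7.

7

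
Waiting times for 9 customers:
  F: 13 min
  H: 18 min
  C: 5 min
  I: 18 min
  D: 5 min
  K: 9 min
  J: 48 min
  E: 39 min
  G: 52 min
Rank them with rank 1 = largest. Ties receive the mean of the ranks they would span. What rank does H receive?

Sorted (descending): 52, 48, 39, 18, 18, 13, 9, 5, 5
The 2 values of 18 occupy positions 4–5 → average rank (4+5)/2 = 4.5.
The 2 values of 5 occupy positions 8–9 → average rank (8+9)/2 = 8.5.
H has value 18 min → rank 4.5.

4.5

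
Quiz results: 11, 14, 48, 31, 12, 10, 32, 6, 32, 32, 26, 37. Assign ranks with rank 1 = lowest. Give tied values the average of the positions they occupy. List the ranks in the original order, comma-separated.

Sorted (ascending): 6, 10, 11, 12, 14, 26, 31, 32, 32, 32, 37, 48
The 3 values of 32 occupy positions 8–10 → average rank 9.

3, 5, 12, 7, 4, 2, 9, 1, 9, 9, 6, 11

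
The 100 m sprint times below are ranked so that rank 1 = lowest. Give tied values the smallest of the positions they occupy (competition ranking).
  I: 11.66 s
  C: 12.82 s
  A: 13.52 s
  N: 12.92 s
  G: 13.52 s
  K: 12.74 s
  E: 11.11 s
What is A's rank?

6

Sorted (ascending): 11.11, 11.66, 12.74, 12.82, 12.92, 13.52, 13.52
The 2 values of 13.52 occupy positions 6–7 → each gets rank 6.
A has value 13.52 s → rank 6.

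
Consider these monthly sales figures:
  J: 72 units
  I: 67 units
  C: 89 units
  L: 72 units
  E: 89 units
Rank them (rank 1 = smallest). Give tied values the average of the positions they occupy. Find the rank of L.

2.5

Sorted (ascending): 67, 72, 72, 89, 89
The 2 values of 72 occupy positions 2–3 → average rank (2+3)/2 = 2.5.
The 2 values of 89 occupy positions 4–5 → average rank (4+5)/2 = 4.5.
L has value 72 units → rank 2.5.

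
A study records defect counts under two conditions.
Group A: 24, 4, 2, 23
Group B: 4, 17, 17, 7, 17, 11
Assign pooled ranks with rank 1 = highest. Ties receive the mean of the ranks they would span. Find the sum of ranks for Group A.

Sorted (descending): 24, 23, 17, 17, 17, 11, 7, 4, 4, 2
The 3 values of 17 occupy positions 3–5 → average rank 4.
The 2 values of 4 occupy positions 8–9 → average rank (8+9)/2 = 8.5.
Group A values → pooled ranks: 24→1, 4→8.5, 2→10, 23→2
Rank sum = 1 + 8.5 + 10 + 2 = 21.5

21.5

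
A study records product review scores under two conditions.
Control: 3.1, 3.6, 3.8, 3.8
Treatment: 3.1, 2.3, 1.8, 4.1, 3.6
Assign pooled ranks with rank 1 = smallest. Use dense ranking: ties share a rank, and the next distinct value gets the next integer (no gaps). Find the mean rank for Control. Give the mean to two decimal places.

Sorted (ascending): 1.8, 2.3, 3.1, 3.1, 3.6, 3.6, 3.8, 3.8, 4.1
The 2 values of 3.1 share dense rank 3.
The 2 values of 3.6 share dense rank 4.
The 2 values of 3.8 share dense rank 5.
Remaining distinct values take the next consecutive integers.
Control values → pooled ranks: 3.1→3, 3.6→4, 3.8→5, 3.8→5
Mean rank = (3 + 4 + 5 + 5) / 4 = 4.25

4.25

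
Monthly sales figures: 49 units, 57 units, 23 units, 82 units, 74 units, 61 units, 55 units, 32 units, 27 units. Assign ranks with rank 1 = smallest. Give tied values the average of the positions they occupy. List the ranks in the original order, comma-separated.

Sorted (ascending): 23, 27, 32, 49, 55, 57, 61, 74, 82
No ties — each value takes its position as its rank.

4, 6, 1, 9, 8, 7, 5, 3, 2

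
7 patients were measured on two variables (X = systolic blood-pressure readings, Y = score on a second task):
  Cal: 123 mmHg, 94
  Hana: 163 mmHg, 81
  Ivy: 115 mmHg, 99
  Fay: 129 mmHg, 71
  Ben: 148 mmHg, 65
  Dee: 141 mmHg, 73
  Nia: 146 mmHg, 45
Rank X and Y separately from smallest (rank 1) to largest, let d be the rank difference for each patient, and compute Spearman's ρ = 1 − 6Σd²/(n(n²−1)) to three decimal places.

-0.571

Ranks of variable 1: 2, 7, 1, 3, 6, 4, 5
Ranks of variable 2: 6, 5, 7, 3, 2, 4, 1
d = r₁ − r₂: -4, 2, -6, 0, 4, 0, 4
d²: 16, 4, 36, 0, 16, 0, 16; Σd² = 88
ρ = 1 − 6·88/(7·48) = 1 − 528/336 = -0.571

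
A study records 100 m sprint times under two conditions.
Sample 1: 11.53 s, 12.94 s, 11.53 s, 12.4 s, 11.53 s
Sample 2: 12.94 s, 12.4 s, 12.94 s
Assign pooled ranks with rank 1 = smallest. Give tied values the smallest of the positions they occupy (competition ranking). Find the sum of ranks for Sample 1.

Sorted (ascending): 11.53, 11.53, 11.53, 12.4, 12.4, 12.94, 12.94, 12.94
The 3 values of 11.53 occupy positions 1–3 → each gets rank 1.
The 2 values of 12.4 occupy positions 4–5 → each gets rank 4.
The 3 values of 12.94 occupy positions 6–8 → each gets rank 6.
Sample 1 values → pooled ranks: 11.53→1, 12.94→6, 11.53→1, 12.4→4, 11.53→1
Rank sum = 1 + 6 + 1 + 4 + 1 = 13

13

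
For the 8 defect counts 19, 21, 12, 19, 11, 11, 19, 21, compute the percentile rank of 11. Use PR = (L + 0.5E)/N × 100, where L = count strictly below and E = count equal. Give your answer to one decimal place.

N = 8.
Strictly below 11: 0. Equal to 11: 2.
PR = (0 + 0.5·2)/8 × 100 = 12.5

12.5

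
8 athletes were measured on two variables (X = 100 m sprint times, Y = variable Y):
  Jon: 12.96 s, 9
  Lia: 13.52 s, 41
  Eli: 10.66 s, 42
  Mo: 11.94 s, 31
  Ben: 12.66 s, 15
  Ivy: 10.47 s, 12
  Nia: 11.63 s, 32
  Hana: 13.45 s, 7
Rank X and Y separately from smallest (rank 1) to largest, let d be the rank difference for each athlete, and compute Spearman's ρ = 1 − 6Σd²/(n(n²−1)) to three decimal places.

Ranks of variable 1: 6, 8, 2, 4, 5, 1, 3, 7
Ranks of variable 2: 2, 7, 8, 5, 4, 3, 6, 1
d = r₁ − r₂: 4, 1, -6, -1, 1, -2, -3, 6
d²: 16, 1, 36, 1, 1, 4, 9, 36; Σd² = 104
ρ = 1 − 6·104/(8·63) = 1 − 624/504 = -0.238

-0.238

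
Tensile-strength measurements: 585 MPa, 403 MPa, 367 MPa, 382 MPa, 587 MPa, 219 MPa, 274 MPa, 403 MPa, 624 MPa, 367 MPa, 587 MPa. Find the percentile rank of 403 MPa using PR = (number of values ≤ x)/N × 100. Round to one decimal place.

N = 11.
Strictly below 403: 5. Equal to 403: 2.
PR = 7/11 × 100 = 63.6

63.6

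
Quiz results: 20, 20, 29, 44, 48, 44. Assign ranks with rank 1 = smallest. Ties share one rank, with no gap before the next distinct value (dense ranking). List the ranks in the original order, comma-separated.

1, 1, 2, 3, 4, 3

Sorted (ascending): 20, 20, 29, 44, 44, 48
The 2 values of 20 share dense rank 1.
The 2 values of 44 share dense rank 3.
Remaining distinct values take the next consecutive integers.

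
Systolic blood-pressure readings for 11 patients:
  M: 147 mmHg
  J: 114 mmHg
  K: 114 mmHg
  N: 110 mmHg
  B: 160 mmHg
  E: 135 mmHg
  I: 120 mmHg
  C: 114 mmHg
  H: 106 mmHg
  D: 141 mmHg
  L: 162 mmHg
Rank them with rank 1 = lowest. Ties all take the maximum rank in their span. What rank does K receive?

5

Sorted (ascending): 106, 110, 114, 114, 114, 120, 135, 141, 147, 160, 162
The 3 values of 114 occupy positions 3–5 → each gets rank 5.
K has value 114 mmHg → rank 5.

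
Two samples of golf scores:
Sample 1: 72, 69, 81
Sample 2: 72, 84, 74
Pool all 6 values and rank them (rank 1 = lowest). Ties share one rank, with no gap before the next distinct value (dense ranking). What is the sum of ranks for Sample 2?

10

Sorted (ascending): 69, 72, 72, 74, 81, 84
The 2 values of 72 share dense rank 2.
Remaining distinct values take the next consecutive integers.
Sample 2 values → pooled ranks: 72→2, 84→5, 74→3
Rank sum = 2 + 5 + 3 = 10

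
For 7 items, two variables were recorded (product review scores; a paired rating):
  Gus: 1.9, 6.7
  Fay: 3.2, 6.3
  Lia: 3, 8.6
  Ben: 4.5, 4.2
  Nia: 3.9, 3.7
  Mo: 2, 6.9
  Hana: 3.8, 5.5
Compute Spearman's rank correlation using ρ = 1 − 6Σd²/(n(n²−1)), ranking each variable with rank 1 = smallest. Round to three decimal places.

Ranks of variable 1: 1, 4, 3, 7, 6, 2, 5
Ranks of variable 2: 5, 4, 7, 2, 1, 6, 3
d = r₁ − r₂: -4, 0, -4, 5, 5, -4, 2
d²: 16, 0, 16, 25, 25, 16, 4; Σd² = 102
ρ = 1 − 6·102/(7·48) = 1 − 612/336 = -0.821

-0.821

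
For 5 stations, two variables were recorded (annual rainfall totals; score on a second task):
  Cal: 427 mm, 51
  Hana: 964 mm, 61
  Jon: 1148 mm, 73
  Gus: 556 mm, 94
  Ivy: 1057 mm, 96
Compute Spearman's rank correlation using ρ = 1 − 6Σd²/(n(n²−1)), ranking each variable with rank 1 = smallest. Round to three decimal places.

0.500

Ranks of variable 1: 1, 3, 5, 2, 4
Ranks of variable 2: 1, 2, 3, 4, 5
d = r₁ − r₂: 0, 1, 2, -2, -1
d²: 0, 1, 4, 4, 1; Σd² = 10
ρ = 1 − 6·10/(5·24) = 1 − 60/120 = 0.500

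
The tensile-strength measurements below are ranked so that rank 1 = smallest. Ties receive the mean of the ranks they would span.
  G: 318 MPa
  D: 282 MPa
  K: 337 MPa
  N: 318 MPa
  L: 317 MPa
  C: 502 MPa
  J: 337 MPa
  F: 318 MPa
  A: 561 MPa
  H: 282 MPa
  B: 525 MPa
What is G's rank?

5

Sorted (ascending): 282, 282, 317, 318, 318, 318, 337, 337, 502, 525, 561
The 2 values of 282 occupy positions 1–2 → average rank (1+2)/2 = 1.5.
The 3 values of 318 occupy positions 4–6 → average rank 5.
The 2 values of 337 occupy positions 7–8 → average rank (7+8)/2 = 7.5.
G has value 318 MPa → rank 5.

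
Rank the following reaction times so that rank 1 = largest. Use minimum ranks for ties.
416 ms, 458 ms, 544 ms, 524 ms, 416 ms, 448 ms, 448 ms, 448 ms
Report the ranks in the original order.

Sorted (descending): 544, 524, 458, 448, 448, 448, 416, 416
The 3 values of 448 occupy positions 4–6 → each gets rank 4.
The 2 values of 416 occupy positions 7–8 → each gets rank 7.

7, 3, 1, 2, 7, 4, 4, 4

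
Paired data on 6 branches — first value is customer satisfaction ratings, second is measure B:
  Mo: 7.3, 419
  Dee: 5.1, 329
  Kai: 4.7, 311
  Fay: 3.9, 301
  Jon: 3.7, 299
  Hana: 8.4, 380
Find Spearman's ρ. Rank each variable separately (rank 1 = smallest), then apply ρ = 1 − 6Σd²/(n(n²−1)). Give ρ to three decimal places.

Ranks of variable 1: 5, 4, 3, 2, 1, 6
Ranks of variable 2: 6, 4, 3, 2, 1, 5
d = r₁ − r₂: -1, 0, 0, 0, 0, 1
d²: 1, 0, 0, 0, 0, 1; Σd² = 2
ρ = 1 − 6·2/(6·35) = 1 − 12/210 = 0.943

0.943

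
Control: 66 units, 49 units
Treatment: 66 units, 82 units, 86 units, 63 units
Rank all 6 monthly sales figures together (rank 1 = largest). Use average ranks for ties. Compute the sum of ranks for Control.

9.5

Sorted (descending): 86, 82, 66, 66, 63, 49
The 2 values of 66 occupy positions 3–4 → average rank (3+4)/2 = 3.5.
Control values → pooled ranks: 66→3.5, 49→6
Rank sum = 3.5 + 6 = 9.5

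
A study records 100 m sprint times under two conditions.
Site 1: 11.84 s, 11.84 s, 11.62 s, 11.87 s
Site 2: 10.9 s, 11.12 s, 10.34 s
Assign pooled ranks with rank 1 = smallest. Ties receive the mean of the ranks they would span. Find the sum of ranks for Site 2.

Sorted (ascending): 10.34, 10.9, 11.12, 11.62, 11.84, 11.84, 11.87
The 2 values of 11.84 occupy positions 5–6 → average rank (5+6)/2 = 5.5.
Site 2 values → pooled ranks: 10.9→2, 11.12→3, 10.34→1
Rank sum = 2 + 3 + 1 = 6

6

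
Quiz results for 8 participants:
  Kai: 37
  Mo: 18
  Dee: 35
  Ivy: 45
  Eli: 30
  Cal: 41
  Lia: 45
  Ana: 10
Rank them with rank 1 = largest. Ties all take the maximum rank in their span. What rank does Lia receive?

Sorted (descending): 45, 45, 41, 37, 35, 30, 18, 10
The 2 values of 45 occupy positions 1–2 → each gets rank 2.
Lia has value 45 → rank 2.

2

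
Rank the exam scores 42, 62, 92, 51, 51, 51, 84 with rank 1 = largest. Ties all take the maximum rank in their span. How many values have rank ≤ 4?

3

Sorted (descending): 92, 84, 62, 51, 51, 51, 42
The 3 values of 51 occupy positions 4–6 → each gets rank 6.
Ranks ≤ 4: {1, 2, 3} → 3 values.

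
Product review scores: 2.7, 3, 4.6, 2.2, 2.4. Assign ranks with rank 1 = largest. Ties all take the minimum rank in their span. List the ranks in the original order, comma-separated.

3, 2, 1, 5, 4

Sorted (descending): 4.6, 3, 2.7, 2.4, 2.2
No ties — each value takes its position as its rank.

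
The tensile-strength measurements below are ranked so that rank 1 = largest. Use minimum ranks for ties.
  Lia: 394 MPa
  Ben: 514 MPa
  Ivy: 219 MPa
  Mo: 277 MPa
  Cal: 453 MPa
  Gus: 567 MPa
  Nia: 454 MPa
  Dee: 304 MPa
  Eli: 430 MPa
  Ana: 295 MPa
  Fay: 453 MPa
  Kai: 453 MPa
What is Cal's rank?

4

Sorted (descending): 567, 514, 454, 453, 453, 453, 430, 394, 304, 295, 277, 219
The 3 values of 453 occupy positions 4–6 → each gets rank 4.
Cal has value 453 MPa → rank 4.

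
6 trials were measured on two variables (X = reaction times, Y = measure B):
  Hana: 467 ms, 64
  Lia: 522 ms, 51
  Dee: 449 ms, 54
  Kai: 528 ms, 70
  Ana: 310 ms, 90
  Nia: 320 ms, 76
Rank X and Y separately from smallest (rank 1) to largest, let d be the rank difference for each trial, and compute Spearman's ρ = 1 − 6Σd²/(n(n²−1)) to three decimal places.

Ranks of variable 1: 4, 5, 3, 6, 1, 2
Ranks of variable 2: 3, 1, 2, 4, 6, 5
d = r₁ − r₂: 1, 4, 1, 2, -5, -3
d²: 1, 16, 1, 4, 25, 9; Σd² = 56
ρ = 1 − 6·56/(6·35) = 1 − 336/210 = -0.600

-0.600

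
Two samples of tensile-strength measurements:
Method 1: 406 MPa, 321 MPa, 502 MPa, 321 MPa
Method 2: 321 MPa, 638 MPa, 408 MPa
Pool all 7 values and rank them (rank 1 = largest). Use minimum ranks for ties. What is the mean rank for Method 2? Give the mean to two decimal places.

3.00

Sorted (descending): 638, 502, 408, 406, 321, 321, 321
The 3 values of 321 occupy positions 5–7 → each gets rank 5.
Method 2 values → pooled ranks: 321→5, 638→1, 408→3
Mean rank = (5 + 1 + 3) / 3 = 3.00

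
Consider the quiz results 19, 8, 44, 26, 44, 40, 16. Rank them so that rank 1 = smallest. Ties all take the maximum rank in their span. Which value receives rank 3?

Sorted (ascending): 8, 16, 19, 26, 40, 44, 44
The 2 values of 44 occupy positions 6–7 → each gets rank 7.
Rank 3 → value 19.

19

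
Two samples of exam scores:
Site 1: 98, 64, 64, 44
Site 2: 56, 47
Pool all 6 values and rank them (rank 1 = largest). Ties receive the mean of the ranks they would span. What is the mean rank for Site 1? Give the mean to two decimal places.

3.00

Sorted (descending): 98, 64, 64, 56, 47, 44
The 2 values of 64 occupy positions 2–3 → average rank (2+3)/2 = 2.5.
Site 1 values → pooled ranks: 98→1, 64→2.5, 64→2.5, 44→6
Mean rank = (1 + 2.5 + 2.5 + 6) / 4 = 3.00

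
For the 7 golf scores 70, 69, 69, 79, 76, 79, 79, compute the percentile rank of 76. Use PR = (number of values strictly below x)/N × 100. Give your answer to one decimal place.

42.9

N = 7.
Strictly below 76: 3. Equal to 76: 1.
PR = 3/7 × 100 = 42.9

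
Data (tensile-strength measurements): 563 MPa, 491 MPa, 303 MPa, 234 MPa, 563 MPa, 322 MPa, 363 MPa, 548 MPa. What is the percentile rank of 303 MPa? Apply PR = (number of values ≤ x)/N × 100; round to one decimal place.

N = 8.
Strictly below 303: 1. Equal to 303: 1.
PR = 2/8 × 100 = 25.0

25.0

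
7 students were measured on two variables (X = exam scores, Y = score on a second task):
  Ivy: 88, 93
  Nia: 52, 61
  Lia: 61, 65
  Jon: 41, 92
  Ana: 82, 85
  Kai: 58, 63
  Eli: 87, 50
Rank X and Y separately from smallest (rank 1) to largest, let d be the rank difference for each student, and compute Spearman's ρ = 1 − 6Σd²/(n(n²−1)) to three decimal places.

0.107

Ranks of variable 1: 7, 2, 4, 1, 5, 3, 6
Ranks of variable 2: 7, 2, 4, 6, 5, 3, 1
d = r₁ − r₂: 0, 0, 0, -5, 0, 0, 5
d²: 0, 0, 0, 25, 0, 0, 25; Σd² = 50
ρ = 1 − 6·50/(7·48) = 1 − 300/336 = 0.107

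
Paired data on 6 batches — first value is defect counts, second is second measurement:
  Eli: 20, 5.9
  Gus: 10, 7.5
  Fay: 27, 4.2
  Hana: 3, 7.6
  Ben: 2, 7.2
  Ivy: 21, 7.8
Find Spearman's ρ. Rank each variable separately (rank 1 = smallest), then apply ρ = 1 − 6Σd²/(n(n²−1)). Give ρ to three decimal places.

Ranks of variable 1: 4, 3, 6, 2, 1, 5
Ranks of variable 2: 2, 4, 1, 5, 3, 6
d = r₁ − r₂: 2, -1, 5, -3, -2, -1
d²: 4, 1, 25, 9, 4, 1; Σd² = 44
ρ = 1 − 6·44/(6·35) = 1 − 264/210 = -0.257

-0.257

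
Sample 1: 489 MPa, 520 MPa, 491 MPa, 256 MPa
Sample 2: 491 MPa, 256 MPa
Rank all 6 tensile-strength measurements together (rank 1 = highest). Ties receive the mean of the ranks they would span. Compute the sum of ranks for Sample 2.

8

Sorted (descending): 520, 491, 491, 489, 256, 256
The 2 values of 491 occupy positions 2–3 → average rank (2+3)/2 = 2.5.
The 2 values of 256 occupy positions 5–6 → average rank (5+6)/2 = 5.5.
Sample 2 values → pooled ranks: 491→2.5, 256→5.5
Rank sum = 2.5 + 5.5 = 8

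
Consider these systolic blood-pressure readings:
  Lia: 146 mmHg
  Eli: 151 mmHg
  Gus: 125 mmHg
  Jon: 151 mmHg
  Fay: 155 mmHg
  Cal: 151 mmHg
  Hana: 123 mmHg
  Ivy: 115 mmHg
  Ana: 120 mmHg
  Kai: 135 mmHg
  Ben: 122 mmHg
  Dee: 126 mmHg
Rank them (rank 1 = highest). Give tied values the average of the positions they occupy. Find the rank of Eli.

3

Sorted (descending): 155, 151, 151, 151, 146, 135, 126, 125, 123, 122, 120, 115
The 3 values of 151 occupy positions 2–4 → average rank 3.
Eli has value 151 mmHg → rank 3.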